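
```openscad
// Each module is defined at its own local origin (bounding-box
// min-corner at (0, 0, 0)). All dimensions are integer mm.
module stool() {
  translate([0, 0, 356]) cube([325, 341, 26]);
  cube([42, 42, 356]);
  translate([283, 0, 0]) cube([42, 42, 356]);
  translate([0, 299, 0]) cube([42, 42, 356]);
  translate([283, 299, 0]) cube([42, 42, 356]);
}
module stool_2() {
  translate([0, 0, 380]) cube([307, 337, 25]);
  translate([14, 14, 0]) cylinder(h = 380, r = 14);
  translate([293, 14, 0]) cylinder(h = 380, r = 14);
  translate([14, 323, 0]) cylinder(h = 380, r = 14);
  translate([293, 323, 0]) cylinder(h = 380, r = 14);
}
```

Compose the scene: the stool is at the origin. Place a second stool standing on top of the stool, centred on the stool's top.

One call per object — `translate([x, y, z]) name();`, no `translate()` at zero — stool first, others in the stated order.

stool();
translate([9, 2, 382]) stool_2();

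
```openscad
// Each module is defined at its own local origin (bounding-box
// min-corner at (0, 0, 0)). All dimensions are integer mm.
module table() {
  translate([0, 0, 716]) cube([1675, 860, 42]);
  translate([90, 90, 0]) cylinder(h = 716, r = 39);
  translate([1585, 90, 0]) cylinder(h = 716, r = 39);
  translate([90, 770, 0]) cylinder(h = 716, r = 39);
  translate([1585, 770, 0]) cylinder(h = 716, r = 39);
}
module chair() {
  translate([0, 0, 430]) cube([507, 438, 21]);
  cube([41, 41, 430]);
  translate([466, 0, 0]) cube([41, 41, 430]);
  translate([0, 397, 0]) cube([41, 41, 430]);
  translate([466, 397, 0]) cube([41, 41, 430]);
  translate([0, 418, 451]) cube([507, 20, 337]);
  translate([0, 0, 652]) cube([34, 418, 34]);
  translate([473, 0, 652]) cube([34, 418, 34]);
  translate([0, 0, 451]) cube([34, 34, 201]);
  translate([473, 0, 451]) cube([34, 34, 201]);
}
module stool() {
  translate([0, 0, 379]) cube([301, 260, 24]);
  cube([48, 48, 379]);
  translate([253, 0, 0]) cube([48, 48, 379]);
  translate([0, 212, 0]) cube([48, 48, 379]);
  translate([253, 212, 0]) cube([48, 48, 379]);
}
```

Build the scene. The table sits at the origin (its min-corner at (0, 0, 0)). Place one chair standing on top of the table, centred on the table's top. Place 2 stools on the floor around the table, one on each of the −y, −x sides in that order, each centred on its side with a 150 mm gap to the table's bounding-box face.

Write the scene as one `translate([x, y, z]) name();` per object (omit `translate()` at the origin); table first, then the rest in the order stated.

table();
translate([584, 211, 758]) chair();
translate([687, -410, 0]) stool();
translate([-451, 300, 0]) stool();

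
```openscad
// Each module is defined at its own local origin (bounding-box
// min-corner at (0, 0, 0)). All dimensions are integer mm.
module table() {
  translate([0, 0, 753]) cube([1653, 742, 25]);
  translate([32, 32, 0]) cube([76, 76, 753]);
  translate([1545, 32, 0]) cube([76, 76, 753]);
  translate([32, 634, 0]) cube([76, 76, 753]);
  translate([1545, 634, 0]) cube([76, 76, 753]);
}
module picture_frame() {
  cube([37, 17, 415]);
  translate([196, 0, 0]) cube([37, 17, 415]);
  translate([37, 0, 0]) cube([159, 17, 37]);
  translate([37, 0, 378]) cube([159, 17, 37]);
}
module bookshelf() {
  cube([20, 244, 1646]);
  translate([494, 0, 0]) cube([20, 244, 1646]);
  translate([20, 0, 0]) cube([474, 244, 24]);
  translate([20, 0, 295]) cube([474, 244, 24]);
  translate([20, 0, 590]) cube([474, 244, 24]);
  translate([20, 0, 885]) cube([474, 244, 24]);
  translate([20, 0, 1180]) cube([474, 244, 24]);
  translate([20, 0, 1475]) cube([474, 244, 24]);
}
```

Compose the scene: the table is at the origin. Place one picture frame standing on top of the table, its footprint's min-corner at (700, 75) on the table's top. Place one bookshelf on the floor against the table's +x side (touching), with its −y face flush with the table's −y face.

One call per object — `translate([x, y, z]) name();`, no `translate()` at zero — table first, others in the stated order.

table();
translate([700, 75, 778]) picture_frame();
translate([1653, 0, 0]) bookshelf();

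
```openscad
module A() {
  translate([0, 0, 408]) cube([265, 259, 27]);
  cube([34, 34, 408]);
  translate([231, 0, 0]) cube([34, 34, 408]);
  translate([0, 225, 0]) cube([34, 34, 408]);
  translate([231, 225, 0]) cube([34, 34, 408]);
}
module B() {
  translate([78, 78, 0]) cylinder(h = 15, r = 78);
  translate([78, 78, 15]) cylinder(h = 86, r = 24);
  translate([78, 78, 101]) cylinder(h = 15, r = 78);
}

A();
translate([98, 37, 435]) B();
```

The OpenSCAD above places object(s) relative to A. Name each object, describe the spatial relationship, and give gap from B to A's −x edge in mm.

A is a stool. B is a spool. The spool is on top of the stool. The gap from the spool to the stool's −x edge is 98 mm.

The spool's min-x is at 98; the stool's min-x is 0; gap = 98 mm.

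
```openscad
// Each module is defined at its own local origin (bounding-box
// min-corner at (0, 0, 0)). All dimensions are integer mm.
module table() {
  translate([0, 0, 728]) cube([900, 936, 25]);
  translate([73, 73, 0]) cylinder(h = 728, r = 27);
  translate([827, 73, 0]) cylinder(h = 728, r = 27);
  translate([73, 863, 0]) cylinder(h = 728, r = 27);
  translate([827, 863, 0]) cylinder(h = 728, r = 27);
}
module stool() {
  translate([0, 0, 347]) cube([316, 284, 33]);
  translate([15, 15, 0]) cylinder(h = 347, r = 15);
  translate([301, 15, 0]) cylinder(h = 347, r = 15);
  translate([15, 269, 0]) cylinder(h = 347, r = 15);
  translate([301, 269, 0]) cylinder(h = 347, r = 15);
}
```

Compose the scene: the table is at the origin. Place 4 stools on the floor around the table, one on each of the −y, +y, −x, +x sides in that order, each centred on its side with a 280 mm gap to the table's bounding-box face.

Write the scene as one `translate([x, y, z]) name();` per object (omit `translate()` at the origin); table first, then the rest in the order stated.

table();
translate([292, -564, 0]) stool();
translate([292, 1216, 0]) stool();
translate([-596, 326, 0]) stool();
translate([1180, 326, 0]) stool();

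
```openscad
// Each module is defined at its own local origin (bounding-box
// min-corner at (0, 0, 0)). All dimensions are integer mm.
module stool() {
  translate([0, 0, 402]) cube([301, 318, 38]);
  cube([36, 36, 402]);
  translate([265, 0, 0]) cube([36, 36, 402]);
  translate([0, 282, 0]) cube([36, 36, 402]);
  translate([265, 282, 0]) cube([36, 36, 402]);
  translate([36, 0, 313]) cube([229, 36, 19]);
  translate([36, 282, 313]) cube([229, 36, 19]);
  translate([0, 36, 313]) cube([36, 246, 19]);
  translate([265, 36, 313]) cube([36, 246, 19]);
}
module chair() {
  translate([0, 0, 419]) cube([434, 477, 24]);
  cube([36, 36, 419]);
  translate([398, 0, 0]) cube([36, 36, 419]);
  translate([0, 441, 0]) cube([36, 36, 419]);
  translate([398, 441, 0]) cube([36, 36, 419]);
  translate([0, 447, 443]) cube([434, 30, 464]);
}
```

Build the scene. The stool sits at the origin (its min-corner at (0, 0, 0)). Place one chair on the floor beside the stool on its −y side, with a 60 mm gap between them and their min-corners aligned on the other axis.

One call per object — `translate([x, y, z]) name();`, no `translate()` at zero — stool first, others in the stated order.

stool();
translate([0, -537, 0]) chair();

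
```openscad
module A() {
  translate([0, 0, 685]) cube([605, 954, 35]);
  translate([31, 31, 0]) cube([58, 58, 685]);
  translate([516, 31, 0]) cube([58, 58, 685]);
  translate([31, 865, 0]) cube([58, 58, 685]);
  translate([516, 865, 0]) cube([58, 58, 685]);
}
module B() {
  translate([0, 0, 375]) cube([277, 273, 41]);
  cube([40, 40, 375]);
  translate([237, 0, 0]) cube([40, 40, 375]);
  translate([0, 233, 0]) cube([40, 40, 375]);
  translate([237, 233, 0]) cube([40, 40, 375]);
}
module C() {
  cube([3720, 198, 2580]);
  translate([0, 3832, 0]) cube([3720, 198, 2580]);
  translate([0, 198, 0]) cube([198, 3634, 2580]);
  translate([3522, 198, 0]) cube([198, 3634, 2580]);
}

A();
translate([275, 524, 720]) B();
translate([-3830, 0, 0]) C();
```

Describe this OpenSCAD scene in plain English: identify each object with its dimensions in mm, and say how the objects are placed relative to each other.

A is a table with a 605×954 mm rectangular top, 35 mm thick, top surface at z = 720 mm, supported by four 58×58 mm square legs, each inset 31 mm from the nearest pair of top edges, running from the floor.

B is a four-legged stool. The seat is a 277×273×41 mm slab whose top surface is at z = 416 mm; four square legs, each 40×40 mm in cross-section, run from the floor (z = 0) to the underside of the seat, each flush with a corner of the seat.

C is a box-shaped house frame (walls only): outside footprint 3720×4030 mm, wall height 2580 mm, wall thickness 198 mm. The two y-facing walls run the full x-width; the two x-facing walls fit between the inner faces of the y-facing walls.

The stool is on top of the table. The house frame is on the floor beside the table on its −x side.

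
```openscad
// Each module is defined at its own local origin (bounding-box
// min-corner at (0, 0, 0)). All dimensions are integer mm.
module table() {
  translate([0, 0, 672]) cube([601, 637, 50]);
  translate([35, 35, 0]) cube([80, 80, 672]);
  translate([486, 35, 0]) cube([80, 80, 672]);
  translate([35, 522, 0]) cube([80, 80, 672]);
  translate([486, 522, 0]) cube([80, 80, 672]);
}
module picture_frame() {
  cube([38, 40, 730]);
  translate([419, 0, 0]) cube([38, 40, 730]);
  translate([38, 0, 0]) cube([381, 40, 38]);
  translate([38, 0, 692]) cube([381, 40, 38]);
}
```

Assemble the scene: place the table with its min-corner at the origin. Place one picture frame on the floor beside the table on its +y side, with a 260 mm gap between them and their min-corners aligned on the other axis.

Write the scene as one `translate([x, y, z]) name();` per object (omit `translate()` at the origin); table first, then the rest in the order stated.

table();
translate([0, 897, 0]) picture_frame();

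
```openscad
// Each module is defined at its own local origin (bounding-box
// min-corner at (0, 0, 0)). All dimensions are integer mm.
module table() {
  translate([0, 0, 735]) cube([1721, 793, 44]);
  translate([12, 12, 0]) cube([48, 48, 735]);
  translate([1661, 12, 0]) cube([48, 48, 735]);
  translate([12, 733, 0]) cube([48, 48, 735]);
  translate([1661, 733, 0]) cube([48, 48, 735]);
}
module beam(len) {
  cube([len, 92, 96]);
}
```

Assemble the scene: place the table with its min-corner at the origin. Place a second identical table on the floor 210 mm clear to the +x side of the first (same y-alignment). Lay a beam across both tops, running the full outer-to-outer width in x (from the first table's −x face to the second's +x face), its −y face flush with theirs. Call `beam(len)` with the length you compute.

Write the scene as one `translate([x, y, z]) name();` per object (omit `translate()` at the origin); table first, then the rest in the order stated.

table();
translate([1931, 0, 0]) table();
translate([0, 0, 779]) beam(3652);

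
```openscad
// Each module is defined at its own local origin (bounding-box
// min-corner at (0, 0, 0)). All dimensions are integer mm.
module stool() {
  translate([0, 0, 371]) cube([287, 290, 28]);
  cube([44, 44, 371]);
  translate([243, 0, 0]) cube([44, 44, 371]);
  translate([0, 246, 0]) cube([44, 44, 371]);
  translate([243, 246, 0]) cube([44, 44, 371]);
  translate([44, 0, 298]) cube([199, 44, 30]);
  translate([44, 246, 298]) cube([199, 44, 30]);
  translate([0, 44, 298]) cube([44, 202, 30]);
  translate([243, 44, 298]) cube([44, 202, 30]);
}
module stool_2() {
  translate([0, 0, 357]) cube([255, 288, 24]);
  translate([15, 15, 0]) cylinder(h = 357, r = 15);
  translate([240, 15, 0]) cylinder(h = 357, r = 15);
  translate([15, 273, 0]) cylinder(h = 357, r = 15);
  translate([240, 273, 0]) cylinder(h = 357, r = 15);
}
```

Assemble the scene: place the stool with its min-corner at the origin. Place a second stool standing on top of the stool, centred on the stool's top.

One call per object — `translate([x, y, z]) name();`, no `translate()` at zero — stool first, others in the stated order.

stool();
translate([16, 1, 399]) stool_2();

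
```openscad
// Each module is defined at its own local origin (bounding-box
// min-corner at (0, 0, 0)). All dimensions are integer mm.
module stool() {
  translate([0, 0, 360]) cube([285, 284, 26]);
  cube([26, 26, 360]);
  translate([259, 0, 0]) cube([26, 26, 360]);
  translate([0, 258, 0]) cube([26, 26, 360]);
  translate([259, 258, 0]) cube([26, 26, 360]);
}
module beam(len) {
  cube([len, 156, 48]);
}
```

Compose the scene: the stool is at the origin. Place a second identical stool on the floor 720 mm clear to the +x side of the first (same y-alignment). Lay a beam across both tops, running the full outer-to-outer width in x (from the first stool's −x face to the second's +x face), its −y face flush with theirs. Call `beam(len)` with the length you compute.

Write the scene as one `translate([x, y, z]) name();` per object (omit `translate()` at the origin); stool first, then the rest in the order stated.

stool();
translate([1005, 0, 0]) stool();
translate([0, 0, 386]) beam(1290);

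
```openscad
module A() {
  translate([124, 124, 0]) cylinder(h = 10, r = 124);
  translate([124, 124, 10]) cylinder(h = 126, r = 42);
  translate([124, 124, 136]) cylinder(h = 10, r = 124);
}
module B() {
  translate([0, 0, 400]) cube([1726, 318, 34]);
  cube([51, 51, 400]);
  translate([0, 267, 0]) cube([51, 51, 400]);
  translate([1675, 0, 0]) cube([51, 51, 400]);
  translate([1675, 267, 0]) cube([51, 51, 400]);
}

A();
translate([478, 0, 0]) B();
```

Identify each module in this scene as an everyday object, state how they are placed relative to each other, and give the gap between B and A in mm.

The bench's nearest face is 230 mm from the spool's +x face.

A is a spool. B is a bench. The bench is on the floor beside the spool on its +x side. The gap between the bench and the spool is 230 mm.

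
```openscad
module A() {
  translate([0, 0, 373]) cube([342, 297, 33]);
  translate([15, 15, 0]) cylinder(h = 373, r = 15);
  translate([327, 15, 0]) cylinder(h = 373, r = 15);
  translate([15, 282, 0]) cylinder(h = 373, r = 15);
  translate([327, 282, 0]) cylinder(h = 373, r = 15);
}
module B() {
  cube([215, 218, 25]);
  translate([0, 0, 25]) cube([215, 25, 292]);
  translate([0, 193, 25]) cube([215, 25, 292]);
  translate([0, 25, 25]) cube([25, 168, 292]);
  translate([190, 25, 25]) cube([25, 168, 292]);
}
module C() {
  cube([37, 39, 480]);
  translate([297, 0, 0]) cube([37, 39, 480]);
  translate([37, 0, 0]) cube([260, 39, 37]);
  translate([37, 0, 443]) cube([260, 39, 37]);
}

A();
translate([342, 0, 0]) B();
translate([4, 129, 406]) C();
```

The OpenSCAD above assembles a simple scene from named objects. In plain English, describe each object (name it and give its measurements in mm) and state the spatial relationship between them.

A is a four-legged stool. The seat is 342×297 mm, 33 mm thick, top at z = 406 mm. It stands on four round legs, each 30 mm in diameter, from z = 0 to the seat underside, each leg's axis is inset half a diameter from the nearest pair of seat edges (so the leg's bounding box is flush with the corner).

B is an open-topped rectangular box: outside dimensions 215×218×317 mm, with a uniform wall and base thickness of 25 mm. The base is a full 215×218 slab on the floor; four walls sit on top of the base. The front and back walls (the −y and +y sides) span the full width; the two side walls fit between them.

C is a picture frame with a 260×406 mm rectangular opening (x by z) and a uniform 37 mm border on every side. Frame depth is 39 mm along y. It is built from two vertical stiles running the full outside height and two horizontal rails spanning the gap between the stiles.

The open box is against the stool's +x side, with their −y faces flush. The picture frame is on top of the stool, centred.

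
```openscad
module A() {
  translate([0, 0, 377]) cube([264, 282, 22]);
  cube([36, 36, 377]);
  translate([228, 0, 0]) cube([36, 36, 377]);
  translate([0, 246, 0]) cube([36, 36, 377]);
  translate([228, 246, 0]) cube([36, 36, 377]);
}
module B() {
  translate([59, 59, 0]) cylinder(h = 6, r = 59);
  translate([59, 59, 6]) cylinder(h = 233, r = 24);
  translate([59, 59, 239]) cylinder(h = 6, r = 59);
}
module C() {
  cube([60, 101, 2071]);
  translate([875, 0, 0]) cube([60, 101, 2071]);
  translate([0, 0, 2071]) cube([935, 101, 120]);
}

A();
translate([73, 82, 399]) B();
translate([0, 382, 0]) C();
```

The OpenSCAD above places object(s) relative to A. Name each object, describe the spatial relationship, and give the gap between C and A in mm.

The door frame's nearest face is 100 mm from the stool's +y face.

A is a stool. B is a spool. C is a door frame. The spool is on top of the stool, centred. The door frame is on the floor beside the stool on its +y side. The gap between the door frame and the stool is 100 mm.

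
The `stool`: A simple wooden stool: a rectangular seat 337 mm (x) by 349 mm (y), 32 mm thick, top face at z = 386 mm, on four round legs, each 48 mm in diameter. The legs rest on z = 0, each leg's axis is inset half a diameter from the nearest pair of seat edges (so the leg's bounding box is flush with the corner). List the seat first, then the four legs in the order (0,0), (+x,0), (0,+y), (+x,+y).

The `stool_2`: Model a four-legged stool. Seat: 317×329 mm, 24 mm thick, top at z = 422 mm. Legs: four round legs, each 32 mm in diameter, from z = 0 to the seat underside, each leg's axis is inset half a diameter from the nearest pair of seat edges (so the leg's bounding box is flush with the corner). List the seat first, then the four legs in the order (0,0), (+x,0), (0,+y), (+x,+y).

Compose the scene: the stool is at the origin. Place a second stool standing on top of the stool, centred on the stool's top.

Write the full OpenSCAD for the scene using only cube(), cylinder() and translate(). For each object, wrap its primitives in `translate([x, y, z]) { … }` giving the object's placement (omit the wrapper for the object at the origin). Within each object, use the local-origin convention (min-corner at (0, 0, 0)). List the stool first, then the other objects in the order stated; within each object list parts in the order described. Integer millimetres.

translate([0, 0, 354]) cube([337, 349, 32]);
translate([24, 24, 0]) cylinder(h = 354, r = 24);
translate([313, 24, 0]) cylinder(h = 354, r = 24);
translate([24, 325, 0]) cylinder(h = 354, r = 24);
translate([313, 325, 0]) cylinder(h = 354, r = 24);
translate([10, 10, 386]) {
  translate([0, 0, 398]) cube([317, 329, 24]);
  translate([16, 16, 0]) cylinder(h = 398, r = 16);
  translate([301, 16, 0]) cylinder(h = 398, r = 16);
  translate([16, 313, 0]) cylinder(h = 398, r = 16);
  translate([301, 313, 0]) cylinder(h = 398, r = 16);
}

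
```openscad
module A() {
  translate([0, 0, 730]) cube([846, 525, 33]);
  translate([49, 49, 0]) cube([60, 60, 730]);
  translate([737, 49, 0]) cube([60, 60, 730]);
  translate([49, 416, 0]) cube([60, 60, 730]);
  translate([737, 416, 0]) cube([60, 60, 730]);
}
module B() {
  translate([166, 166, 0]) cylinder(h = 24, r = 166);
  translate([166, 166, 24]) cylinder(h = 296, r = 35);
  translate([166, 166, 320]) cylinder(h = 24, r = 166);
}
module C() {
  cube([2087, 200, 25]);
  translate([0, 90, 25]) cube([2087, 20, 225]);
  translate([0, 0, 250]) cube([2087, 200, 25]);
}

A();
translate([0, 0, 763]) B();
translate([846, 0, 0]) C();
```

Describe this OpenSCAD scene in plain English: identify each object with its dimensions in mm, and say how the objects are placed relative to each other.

A is a table with a 846×525 mm rectangular top, 33 mm thick, top surface at z = 763 mm, supported by four 60×60 mm square legs, each inset 49 mm from the nearest pair of top edges, running from the floor.

B is a spool: two coaxial disc flanges of radius 166 mm and thickness 24 mm, joined by a core cylinder of radius 35 mm and height 296 mm. The lower flange rests on z = 0 and the three cylinders share a vertical axis.

C is an I-beam lying along x, 2087 mm long. Overall section height 275 mm. Two flanges 200 mm wide (y) and 25 mm thick, one on the floor and one at the top; a web 20 mm thick runs between them, centred on the flange width.

The spool is on top of the table. The I-beam is against the table's +x side, with their −y faces flush.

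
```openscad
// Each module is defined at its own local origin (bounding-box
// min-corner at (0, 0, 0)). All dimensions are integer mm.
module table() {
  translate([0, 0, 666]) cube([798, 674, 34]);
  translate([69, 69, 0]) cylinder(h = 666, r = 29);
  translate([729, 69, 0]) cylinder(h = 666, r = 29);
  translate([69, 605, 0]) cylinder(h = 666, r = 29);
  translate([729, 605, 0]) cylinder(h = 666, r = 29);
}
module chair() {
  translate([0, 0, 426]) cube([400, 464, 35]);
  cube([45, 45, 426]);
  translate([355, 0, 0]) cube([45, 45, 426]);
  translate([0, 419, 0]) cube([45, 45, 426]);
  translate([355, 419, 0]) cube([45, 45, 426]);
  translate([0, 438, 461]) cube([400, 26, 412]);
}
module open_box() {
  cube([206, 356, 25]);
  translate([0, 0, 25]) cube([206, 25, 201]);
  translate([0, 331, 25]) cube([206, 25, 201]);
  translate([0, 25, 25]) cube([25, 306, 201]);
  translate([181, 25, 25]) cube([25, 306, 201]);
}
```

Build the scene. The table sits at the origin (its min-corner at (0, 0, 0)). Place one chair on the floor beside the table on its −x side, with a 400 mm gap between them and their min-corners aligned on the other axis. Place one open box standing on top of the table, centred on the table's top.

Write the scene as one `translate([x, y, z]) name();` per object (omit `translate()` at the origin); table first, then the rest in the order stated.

table();
translate([-800, 0, 0]) chair();
translate([296, 159, 700]) open_box();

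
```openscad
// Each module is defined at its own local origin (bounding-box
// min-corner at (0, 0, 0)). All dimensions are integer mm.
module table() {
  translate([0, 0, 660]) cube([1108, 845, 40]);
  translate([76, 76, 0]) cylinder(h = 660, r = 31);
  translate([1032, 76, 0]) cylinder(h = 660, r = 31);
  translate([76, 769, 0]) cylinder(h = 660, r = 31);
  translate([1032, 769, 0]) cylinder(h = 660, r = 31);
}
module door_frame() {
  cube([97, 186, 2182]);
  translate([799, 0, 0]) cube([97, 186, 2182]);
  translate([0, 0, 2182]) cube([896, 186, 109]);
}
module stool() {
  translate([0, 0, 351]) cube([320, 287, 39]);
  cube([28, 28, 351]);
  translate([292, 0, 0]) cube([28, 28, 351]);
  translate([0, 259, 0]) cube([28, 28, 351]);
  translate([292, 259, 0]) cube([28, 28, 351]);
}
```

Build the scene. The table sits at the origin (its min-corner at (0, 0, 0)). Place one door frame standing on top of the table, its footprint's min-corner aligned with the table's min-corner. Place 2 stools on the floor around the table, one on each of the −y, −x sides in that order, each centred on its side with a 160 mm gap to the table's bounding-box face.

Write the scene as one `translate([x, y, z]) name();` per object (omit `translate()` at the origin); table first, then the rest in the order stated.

table();
translate([0, 0, 700]) door_frame();
translate([394, -447, 0]) stool();
translate([-480, 279, 0]) stool();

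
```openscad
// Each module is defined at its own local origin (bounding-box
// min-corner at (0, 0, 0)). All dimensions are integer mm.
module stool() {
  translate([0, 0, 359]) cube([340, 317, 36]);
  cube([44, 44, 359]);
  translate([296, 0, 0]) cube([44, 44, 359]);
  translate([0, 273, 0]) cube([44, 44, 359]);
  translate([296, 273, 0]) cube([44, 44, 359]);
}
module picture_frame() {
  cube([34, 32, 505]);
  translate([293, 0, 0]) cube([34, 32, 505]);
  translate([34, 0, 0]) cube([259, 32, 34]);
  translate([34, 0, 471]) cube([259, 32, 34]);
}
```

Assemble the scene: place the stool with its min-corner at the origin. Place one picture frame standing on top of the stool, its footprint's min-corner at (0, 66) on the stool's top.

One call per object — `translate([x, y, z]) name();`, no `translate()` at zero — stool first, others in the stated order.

stool();
translate([0, 66, 395]) picture_frame();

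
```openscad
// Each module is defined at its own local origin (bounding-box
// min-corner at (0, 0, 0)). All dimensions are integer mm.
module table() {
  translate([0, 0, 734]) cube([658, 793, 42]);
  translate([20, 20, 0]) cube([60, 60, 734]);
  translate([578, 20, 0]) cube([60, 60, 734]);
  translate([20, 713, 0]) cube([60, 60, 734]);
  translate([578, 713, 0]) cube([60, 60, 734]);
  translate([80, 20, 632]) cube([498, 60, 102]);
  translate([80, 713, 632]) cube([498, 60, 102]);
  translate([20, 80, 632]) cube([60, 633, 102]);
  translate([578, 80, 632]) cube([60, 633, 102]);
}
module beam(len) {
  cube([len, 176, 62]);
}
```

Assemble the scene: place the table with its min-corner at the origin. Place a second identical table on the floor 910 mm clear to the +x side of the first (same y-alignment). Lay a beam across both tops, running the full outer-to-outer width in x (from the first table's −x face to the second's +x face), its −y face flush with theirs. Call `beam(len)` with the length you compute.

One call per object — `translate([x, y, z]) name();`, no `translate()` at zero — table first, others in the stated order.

table();
translate([1568, 0, 0]) table();
translate([0, 0, 776]) beam(2226);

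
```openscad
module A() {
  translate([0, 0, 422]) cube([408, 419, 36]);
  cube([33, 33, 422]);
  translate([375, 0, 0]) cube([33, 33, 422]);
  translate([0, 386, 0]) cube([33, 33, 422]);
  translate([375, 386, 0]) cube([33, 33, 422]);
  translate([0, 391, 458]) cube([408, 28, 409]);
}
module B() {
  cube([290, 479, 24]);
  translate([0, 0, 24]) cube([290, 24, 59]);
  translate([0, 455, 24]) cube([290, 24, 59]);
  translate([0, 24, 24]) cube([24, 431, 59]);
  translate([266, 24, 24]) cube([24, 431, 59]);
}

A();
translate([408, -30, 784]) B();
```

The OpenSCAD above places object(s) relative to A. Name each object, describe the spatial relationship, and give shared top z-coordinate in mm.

Both tops at z = 867 mm.

A is a chair. B is an open box. The open box is beside the chair with their tops flush at z = 867. The shared top z-coordinate is 867 mm.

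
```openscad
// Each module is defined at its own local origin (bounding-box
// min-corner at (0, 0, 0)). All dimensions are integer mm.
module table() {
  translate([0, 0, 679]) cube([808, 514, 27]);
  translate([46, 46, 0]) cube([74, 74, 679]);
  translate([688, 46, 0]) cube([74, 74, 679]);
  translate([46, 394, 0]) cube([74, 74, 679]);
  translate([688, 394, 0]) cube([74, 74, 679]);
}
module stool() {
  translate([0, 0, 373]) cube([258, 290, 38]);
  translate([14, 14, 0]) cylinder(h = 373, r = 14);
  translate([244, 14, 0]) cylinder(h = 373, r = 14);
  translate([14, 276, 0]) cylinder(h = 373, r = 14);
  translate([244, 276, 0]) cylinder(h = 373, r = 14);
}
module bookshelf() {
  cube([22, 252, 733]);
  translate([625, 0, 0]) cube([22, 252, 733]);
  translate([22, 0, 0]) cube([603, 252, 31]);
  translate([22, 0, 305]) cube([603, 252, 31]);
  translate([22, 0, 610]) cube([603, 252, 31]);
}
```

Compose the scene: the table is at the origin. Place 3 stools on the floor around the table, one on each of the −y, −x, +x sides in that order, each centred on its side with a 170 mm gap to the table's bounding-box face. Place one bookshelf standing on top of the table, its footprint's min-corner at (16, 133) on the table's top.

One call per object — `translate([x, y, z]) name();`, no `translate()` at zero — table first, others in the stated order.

table();
translate([275, -460, 0]) stool();
translate([-428, 112, 0]) stool();
translate([978, 112, 0]) stool();
translate([16, 133, 706]) bookshelf();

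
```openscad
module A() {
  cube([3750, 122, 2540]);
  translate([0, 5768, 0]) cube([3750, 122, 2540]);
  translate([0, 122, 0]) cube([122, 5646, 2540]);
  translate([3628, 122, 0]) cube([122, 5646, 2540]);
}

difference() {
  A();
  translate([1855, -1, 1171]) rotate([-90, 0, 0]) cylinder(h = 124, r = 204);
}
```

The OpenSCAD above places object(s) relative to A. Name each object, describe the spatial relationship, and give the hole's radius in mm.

The subtracted cylinder has r = 204 mm.

A is a house frame. The house frame has a circular hole through its front wall. The hole's radius is 204 mm.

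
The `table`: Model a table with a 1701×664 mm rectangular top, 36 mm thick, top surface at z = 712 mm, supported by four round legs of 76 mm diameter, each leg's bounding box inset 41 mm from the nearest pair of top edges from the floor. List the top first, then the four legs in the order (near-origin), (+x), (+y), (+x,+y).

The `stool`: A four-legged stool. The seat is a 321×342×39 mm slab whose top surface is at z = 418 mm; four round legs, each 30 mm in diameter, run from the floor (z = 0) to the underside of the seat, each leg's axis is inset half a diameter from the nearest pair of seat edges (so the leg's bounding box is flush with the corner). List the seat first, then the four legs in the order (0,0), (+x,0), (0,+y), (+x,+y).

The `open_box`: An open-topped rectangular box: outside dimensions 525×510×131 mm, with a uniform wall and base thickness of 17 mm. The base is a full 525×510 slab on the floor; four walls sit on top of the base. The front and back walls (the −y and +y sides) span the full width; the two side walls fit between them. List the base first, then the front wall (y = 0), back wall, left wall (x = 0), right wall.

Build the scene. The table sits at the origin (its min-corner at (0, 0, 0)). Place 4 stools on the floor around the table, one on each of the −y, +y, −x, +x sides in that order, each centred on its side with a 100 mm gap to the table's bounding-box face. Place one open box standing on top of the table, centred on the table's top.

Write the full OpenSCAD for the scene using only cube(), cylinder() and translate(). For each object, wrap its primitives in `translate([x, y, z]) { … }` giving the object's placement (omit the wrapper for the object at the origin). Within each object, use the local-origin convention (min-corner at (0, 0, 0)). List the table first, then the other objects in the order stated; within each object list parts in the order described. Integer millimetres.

translate([0, 0, 676]) cube([1701, 664, 36]);
translate([79, 79, 0]) cylinder(h = 676, r = 38);
translate([1622, 79, 0]) cylinder(h = 676, r = 38);
translate([79, 585, 0]) cylinder(h = 676, r = 38);
translate([1622, 585, 0]) cylinder(h = 676, r = 38);
translate([690, -442, 0]) {
  translate([0, 0, 379]) cube([321, 342, 39]);
  translate([15, 15, 0]) cylinder(h = 379, r = 15);
  translate([306, 15, 0]) cylinder(h = 379, r = 15);
  translate([15, 327, 0]) cylinder(h = 379, r = 15);
  translate([306, 327, 0]) cylinder(h = 379, r = 15);
}
translate([690, 764, 0]) {
  translate([0, 0, 379]) cube([321, 342, 39]);
  translate([15, 15, 0]) cylinder(h = 379, r = 15);
  translate([306, 15, 0]) cylinder(h = 379, r = 15);
  translate([15, 327, 0]) cylinder(h = 379, r = 15);
  translate([306, 327, 0]) cylinder(h = 379, r = 15);
}
translate([-421, 161, 0]) {
  translate([0, 0, 379]) cube([321, 342, 39]);
  translate([15, 15, 0]) cylinder(h = 379, r = 15);
  translate([306, 15, 0]) cylinder(h = 379, r = 15);
  translate([15, 327, 0]) cylinder(h = 379, r = 15);
  translate([306, 327, 0]) cylinder(h = 379, r = 15);
}
translate([1801, 161, 0]) {
  translate([0, 0, 379]) cube([321, 342, 39]);
  translate([15, 15, 0]) cylinder(h = 379, r = 15);
  translate([306, 15, 0]) cylinder(h = 379, r = 15);
  translate([15, 327, 0]) cylinder(h = 379, r = 15);
  translate([306, 327, 0]) cylinder(h = 379, r = 15);
}
translate([588, 77, 712]) {
  cube([525, 510, 17]);
  translate([0, 0, 17]) cube([525, 17, 114]);
  translate([0, 493, 17]) cube([525, 17, 114]);
  translate([0, 17, 17]) cube([17, 476, 114]);
  translate([508, 17, 17]) cube([17, 476, 114]);
}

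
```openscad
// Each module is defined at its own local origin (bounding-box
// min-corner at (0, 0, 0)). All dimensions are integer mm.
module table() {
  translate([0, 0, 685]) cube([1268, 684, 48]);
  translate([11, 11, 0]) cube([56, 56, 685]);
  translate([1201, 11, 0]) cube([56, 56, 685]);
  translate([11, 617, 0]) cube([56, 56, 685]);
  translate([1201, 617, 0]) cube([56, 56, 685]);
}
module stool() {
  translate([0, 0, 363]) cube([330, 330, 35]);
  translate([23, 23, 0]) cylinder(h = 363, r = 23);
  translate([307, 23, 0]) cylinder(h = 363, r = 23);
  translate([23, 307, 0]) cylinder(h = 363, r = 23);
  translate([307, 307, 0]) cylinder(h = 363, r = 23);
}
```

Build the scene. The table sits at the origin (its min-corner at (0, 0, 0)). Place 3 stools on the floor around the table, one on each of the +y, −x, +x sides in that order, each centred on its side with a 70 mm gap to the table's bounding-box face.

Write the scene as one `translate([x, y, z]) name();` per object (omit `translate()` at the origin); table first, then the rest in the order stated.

table();
translate([469, 754, 0]) stool();
translate([-400, 177, 0]) stool();
translate([1338, 177, 0]) stool();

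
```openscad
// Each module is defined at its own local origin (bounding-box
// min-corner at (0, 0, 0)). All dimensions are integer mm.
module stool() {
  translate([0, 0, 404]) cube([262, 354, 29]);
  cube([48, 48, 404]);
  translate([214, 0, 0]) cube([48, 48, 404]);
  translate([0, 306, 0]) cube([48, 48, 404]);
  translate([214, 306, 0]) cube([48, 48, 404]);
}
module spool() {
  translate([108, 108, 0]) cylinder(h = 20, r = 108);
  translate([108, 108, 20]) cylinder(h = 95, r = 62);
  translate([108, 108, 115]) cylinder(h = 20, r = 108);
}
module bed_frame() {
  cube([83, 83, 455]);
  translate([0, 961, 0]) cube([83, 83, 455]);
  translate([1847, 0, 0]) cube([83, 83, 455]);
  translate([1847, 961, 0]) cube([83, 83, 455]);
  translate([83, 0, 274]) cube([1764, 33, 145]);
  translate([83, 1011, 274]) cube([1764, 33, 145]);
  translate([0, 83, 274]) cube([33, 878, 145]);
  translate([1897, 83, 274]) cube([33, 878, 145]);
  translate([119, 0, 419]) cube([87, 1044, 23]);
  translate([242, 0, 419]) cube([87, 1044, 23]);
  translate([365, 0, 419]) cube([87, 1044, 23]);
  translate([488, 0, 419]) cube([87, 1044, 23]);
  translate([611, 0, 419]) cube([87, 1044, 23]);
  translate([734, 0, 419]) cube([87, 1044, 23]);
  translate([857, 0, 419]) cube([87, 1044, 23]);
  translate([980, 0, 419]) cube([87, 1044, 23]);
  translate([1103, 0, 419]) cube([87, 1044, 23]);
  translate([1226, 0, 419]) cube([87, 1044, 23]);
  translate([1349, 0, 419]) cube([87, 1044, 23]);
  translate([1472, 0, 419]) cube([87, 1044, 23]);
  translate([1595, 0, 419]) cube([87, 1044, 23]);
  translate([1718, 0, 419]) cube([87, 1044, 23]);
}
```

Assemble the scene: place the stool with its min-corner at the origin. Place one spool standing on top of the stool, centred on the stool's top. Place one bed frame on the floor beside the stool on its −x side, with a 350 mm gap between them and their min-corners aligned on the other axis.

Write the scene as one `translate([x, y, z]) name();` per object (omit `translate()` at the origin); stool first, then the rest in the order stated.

stool();
translate([23, 69, 433]) spool();
translate([-2280, 0, 0]) bed_frame();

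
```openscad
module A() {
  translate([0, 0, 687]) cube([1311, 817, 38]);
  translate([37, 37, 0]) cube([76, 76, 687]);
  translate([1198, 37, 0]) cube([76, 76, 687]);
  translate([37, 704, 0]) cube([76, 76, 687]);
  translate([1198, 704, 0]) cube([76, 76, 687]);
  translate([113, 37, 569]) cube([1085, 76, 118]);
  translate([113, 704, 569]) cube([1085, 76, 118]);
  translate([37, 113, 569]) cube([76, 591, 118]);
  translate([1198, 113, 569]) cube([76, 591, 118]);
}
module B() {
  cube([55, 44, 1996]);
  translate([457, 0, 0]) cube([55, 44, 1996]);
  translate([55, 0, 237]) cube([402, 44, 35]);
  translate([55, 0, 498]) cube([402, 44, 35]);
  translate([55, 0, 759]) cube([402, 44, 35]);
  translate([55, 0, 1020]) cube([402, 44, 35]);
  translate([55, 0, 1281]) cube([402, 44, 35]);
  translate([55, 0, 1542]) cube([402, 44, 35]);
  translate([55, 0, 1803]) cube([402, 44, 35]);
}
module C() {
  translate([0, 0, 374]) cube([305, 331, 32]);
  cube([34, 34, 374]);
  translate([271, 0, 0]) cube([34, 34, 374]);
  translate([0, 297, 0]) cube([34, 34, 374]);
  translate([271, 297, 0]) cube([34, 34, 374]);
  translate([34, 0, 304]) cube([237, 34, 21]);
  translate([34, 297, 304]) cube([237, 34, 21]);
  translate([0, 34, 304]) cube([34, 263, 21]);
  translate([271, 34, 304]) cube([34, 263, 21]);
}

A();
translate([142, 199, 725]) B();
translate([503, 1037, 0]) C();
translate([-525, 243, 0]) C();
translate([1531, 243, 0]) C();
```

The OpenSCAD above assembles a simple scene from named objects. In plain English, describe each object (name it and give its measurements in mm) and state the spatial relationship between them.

A is a table: top 1311 mm (x) × 817 mm (y), 38 mm thick, upper face at z = 725 mm, on four 76×76 mm square legs, each inset 37 mm from the nearest pair of top edges, running from z = 0 to the bottom of the top. Four apron rails, 76 mm thick and 118 mm tall, run between adjacent legs with their top edges flush with the underside of the top and their outer faces flush with the legs' outer faces.

B is a straight ladder. Two 55×44 mm vertical rails, 1996 mm tall, stand 512 mm apart (outside-to-outside) with their front faces coplanar on the −y side. 7 rungs, each 44 mm deep and 35 mm tall, span between the inner faces of the rails, front faces flush with the rails. The lowest rung's underside is at z = 237 mm and rungs are spaced 261 mm apart (underside to underside).

C is a four-legged stool. The seat is 305×331 mm, 32 mm thick, top at z = 406 mm. It stands on four square legs, each 34×34 mm in cross-section, from z = 0 to the seat underside, each flush with a corner of the seat. Four stretchers, 34 mm wide and 21 mm tall, connect adjacent legs with their undersides at z = 304 mm, each running between the inner faces of the legs it joins and aligned with the legs' outer faces on the other axis.

The ladder is on top of the table. Three stools sit around the table at the +y, −x, +x sides.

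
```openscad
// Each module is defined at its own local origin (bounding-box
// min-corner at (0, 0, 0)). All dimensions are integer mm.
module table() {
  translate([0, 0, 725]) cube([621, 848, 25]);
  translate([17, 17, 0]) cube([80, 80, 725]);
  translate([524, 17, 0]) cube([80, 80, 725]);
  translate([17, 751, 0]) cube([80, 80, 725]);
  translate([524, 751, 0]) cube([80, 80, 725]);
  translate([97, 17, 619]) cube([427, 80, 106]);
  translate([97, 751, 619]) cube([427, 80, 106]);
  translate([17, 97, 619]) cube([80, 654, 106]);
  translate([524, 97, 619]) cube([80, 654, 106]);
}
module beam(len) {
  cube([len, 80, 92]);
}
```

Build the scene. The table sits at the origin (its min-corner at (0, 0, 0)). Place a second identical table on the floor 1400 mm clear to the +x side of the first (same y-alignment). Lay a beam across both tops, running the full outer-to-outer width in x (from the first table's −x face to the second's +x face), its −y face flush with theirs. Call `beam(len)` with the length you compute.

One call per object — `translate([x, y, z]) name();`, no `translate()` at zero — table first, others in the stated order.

table();
translate([2021, 0, 0]) table();
translate([0, 0, 750]) beam(2642);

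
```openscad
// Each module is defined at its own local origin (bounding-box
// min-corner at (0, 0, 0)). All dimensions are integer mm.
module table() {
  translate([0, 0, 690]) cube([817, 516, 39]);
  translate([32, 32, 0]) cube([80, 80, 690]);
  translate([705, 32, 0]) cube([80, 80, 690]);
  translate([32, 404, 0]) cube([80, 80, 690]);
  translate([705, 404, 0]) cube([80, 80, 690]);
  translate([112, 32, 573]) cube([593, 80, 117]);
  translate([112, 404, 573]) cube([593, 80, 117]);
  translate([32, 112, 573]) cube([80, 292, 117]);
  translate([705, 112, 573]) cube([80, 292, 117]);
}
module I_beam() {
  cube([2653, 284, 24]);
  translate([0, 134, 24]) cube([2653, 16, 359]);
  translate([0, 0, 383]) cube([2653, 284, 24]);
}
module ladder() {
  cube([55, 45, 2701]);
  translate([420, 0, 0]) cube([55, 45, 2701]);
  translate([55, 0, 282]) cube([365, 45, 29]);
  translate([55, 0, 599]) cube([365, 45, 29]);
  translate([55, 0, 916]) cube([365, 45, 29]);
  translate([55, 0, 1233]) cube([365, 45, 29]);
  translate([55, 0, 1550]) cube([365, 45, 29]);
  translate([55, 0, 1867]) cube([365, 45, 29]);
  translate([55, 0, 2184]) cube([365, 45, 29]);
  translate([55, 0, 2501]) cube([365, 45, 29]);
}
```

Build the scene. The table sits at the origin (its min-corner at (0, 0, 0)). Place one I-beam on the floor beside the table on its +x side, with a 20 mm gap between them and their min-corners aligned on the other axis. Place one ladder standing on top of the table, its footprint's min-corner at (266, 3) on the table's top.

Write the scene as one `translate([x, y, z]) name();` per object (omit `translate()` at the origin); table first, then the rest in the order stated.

table();
translate([837, 0, 0]) I_beam();
translate([266, 3, 729]) ladder();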